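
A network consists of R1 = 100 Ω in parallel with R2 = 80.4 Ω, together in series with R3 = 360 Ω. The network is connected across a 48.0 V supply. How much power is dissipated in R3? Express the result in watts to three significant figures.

5.07 W

Reduce the parallel combination to a single R_p; the circuit then becomes R_p in series with the remaining resistor.
R_p = (100×80.4)/(100+80.4) = 44.57 Ω
R_total = R_p + 360 = 44.57 + 360 = 404.6 Ω
I = V / R_total = 48.0 / 404.6 = 0.1186 A
R3 is the series element, so its power is I²R.
P_R3 = (0.1186)² × 360 = 5.068 W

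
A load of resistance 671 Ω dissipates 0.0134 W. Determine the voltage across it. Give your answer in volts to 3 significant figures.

Inverting the appropriate power form: V = √(P R).
V = √(0.0134 × 671) = 2.999 V

3.00 V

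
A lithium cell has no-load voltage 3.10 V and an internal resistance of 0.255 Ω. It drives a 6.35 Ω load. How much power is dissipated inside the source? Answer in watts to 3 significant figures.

Internal loss is I²r, with I set by the total series resistance r+R.
I = ε / (r + R) = 3.10 / (0.255 + 6.35) = 0.4693 A
P_int = I² r = (0.4693)² × 0.255 = 0.05617 W

0.0562 W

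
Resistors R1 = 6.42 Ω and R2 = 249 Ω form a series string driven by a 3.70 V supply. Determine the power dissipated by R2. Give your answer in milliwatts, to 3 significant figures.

52.3 mW

In a series string the same current flows through every resistor — find that current, then P = I²R for the one we want.
R_total = 6.42 + 249 = 255.4 Ω
I = V / R_total = 3.70 / 255.4 = 0.01449 A
P_R2 = I² × R2 = (0.01449)² × 249 = 0.05225 W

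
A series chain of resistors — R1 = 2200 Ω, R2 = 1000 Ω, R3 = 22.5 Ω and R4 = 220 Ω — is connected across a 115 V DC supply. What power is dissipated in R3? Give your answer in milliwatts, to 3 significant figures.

25.1 mW

Since the resistors are in series they all carry the loop current I = V/R_total; the power in any one is I²R.
R_total = 2200 + 1000 + 22.5 + 220 = 3442 Ω
I = V / R_total = 115 / 3442 = 0.03341 A
P_R3 = I² × R3 = (0.03341)² × 22.5 = 0.02511 W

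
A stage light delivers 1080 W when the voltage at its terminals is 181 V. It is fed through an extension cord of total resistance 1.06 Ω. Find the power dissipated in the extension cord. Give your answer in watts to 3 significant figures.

The extension cord and load are in series, so the same current flows in both; the loss is I²R_line.
I = P / V = 1080 / 181 = 5.967 A through the extension cord.
P_line = I² R_line = (5.967)² × 1.06 = 37.74 W

37.7 W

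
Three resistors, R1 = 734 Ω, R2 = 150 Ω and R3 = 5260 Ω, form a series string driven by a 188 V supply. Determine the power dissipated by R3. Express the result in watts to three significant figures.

Every series element carries the same I. Get I from the total resistance, then P = I² × R3.
R_total = 734 + 150 + 5260 = 6144 Ω
I = V / R_total = 188 / 6144 = 0.03060 A
P_R3 = I² × R3 = (0.03060)² × 5260 = 4.925 W

4.92 W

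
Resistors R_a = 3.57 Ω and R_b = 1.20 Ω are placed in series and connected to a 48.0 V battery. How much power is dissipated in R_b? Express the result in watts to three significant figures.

122 W

In a series string the same current flows through every resistor — find that current, then P = I²R for the one we want.
R_total = 3.57 + 1.20 = 4.770 Ω
I = V / R_total = 48.0 / 4.770 = 10.06 A
P_R_b = I² × R_b = (10.06)² × 1.20 = 121.5 W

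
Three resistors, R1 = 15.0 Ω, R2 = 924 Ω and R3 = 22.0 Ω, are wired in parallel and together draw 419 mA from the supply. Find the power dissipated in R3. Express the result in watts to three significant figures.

0.623 W

Parallel branches share V, not I — compute V via R_eq, then use V²/R for the target branch.
1/R_eq = 1/15.0 + 1/924 + 1/22.0 ⇒ R_eq = 8.834 Ω
V = I_total × R_eq = 0.4190 × 8.834 = 3.701 V
P_R3 = V² / R3 = (3.701)² / 22.0 = 0.6227 W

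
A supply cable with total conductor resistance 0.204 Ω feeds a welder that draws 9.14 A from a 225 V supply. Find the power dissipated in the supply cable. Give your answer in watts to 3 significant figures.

The supply cable is a series resistance carrying the load current; its dissipation is I²R_line.
The supply cable carries the full 9.14 A.
P_line = I² R_line = (9.140)² × 0.204 = 17.04 W

17.0 W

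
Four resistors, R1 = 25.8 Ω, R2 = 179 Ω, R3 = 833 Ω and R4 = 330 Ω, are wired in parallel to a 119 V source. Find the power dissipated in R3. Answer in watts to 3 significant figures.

17.0 W

Every branch has 119 V across it, so for R3 the power is simply V²/R.
P_R3 = V² / R3 = (119)² / 833 Ω = 17.00 W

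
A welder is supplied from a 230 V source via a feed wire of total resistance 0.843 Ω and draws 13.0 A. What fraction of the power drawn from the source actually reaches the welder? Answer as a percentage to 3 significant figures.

The feed wire carries the full 13.0 A.
P_line = I² R_line = (13.00)² × 0.843 = 142.5 W
P_source = V I = 230 × 13.00 = 2990 W; P_load = 2848 W
η = P_load / P_source = 2848 / 2990 = 0.9524

95.2 %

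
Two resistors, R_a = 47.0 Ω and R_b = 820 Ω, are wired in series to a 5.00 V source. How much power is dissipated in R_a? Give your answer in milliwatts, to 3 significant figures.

1.56 mW

In a series string the same current flows through every resistor — find that current, then P = I²R for the one we want.
R_total = 47.0 + 820 = 867.0 Ω
I = V / R_total = 5.00 / 867.0 = 0.005767 A
P_R_a = I² × R_a = (0.005767)² × 47.0 = 0.001563 W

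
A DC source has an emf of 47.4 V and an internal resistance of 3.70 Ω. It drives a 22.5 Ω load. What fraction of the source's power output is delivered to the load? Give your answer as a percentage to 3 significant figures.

85.9 %

Both r and R carry the same current, so the power split is just the resistance split: η = R/(R+r).
η = R / (R + r) = 22.5 / (22.5 + 3.70) = 0.8588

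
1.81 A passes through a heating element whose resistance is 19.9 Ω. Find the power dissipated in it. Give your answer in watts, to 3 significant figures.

65.2 W

Current and resistance are given, so P = I²R is the direct form.
P = (1.810 A)² × 19.9 Ω = 65.19 W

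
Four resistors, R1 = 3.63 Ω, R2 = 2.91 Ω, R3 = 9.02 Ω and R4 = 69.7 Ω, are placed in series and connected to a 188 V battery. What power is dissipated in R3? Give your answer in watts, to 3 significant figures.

43.9 W

Every series element carries the same I. Get I from the total resistance, then P = I² × R3.
R_total = 3.63 + 2.91 + 9.02 + 69.7 = 85.26 Ω
I = V / R_total = 188 / 85.26 = 2.205 A
P_R3 = I² × R3 = (2.205)² × 9.02 = 43.86 W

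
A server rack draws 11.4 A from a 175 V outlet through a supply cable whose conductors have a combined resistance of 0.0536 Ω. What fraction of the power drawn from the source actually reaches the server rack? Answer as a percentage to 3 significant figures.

99.7 %

The supply cable carries the full 11.4 A.
P_line = I² R_line = (11.40)² × 0.0536 = 6.966 W
P_source = V I = 175 × 11.40 = 1995 W; P_load = 1988 W
η = P_load / P_source = 1988 / 1995 = 0.9965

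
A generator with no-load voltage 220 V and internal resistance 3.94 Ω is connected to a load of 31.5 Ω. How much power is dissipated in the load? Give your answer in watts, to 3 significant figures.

Load and internal resistance form a series loop — compute the loop current, then the load power via I²R.
I = ε / (r + R) = 220 / (3.94 + 31.5) = 6.208 A
P_load = I² R = (6.208)² × 31.5 = 1214 W

1210 W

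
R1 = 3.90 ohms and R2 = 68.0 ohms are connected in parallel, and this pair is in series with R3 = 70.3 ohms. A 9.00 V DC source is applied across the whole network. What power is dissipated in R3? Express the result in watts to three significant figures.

Collapse the R1‖R2 pair into one equivalent R_p; then R_p and R3 form a series string.
R_p = (3.90×68.0)/(3.90+68.0) = 3.688 Ω
R_total = R_p + 70.3 = 3.688 + 70.3 = 73.99 Ω
I = V / R_total = 9.00 / 73.99 = 0.1216 A
R3 carries the full series current, so P = I²R.
P_R3 = (0.1216)² × 70.3 = 1.040 W

1.04 W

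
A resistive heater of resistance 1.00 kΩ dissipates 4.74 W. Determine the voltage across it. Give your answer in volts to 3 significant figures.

Inverting the appropriate power form: V = √(P R).
V = √(4.74 × 1000) = 68.85 V

68.8 V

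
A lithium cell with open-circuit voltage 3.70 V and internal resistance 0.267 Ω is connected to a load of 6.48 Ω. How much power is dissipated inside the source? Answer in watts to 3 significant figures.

Internal loss is I²r, with I set by the total series resistance r+R.
I = ε / (r + R) = 3.70 / (0.267 + 6.48) = 0.5484 A
P_int = I² r = (0.5484)² × 0.267 = 0.08030 W

0.0803 W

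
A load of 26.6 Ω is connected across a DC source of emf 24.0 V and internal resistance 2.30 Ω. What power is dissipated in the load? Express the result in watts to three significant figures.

With r and R in series, I = ε/(r+R); the load dissipates I²R.
I = ε / (r + R) = 24.0 / (2.30 + 26.6) = 0.8304 A
P_load = I² R = (0.8304)² × 26.6 = 18.34 W

18.3 W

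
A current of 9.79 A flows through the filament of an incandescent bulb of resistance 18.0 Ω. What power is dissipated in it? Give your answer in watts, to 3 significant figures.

Current and resistance are given, so P = I²R is the direct form.
P = (9.790 A)² × 18.0 Ω = 1725 W

1730 W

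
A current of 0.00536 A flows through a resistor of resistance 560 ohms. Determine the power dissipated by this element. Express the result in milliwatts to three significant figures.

16.1 mW

The current through and the resistance of the element are both given; use P = I²R.
P = (0.005360 A)² × 560 Ω = 0.01609 W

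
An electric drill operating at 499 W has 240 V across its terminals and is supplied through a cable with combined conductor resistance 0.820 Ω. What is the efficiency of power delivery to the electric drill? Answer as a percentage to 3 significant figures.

99.3 %

I = P / V = 499 / 240 = 2.079 A through the cable.
P_line = I² R_line = (2.079)² × 0.820 = 3.545 W
P_source = P_load + P_line = 499.0 + 3.545 = 502.5 W
η = P_load / P_source = 499.0 / 502.5 = 0.9929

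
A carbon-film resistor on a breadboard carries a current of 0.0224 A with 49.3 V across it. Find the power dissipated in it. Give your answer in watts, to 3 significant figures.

1.10 W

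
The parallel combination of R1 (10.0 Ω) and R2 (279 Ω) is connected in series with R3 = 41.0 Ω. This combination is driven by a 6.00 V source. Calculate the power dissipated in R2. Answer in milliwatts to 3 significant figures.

4.69 mW

Combine R1 and R2 into their parallel equivalent first, reducing the network to two series resistors.
R_p = (10.0×279)/(10.0+279) = 9.654 Ω
R_total = R_p + 41.0 = 9.654 + 41.0 = 50.65 Ω
I = V / R_total = 6.00 / 50.65 = 0.1185 A
Voltage across the parallel pair: V_p = I × R_p = 0.1185 × 9.654 = 1.144 V
R2 sits across V_p; its power is V_p²/R.
P_R2 = (1.144)² / 279 = 0.004687 W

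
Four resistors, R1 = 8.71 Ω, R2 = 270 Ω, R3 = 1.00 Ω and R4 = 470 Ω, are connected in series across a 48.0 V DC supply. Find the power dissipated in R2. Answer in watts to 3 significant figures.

1.11 W

Since the resistors are in series they all carry the loop current I = V/R_total; the power in any one is I²R.
R_total = 8.71 + 270 + 1.00 + 470 = 749.7 Ω
I = V / R_total = 48.0 / 749.7 = 0.06402 A
P_R2 = I² × R2 = (0.06402)² × 270 = 1.107 W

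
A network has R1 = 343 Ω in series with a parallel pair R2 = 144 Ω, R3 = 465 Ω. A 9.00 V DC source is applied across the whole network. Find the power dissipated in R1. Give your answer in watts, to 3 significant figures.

0.135 W

Reduce the parallel pair to R_p first; the network is then a simple series string.
R_p = (144×465)/(144+465) = 110.0 Ω
R_total = 343 + 110.0 = 453.0 Ω
I = V / R_total = 9.00 / 453.0 = 0.01987 A
All the current flows through R1; use P = I²R.
P_R1 = (0.01987)² × 343 = 0.1354 W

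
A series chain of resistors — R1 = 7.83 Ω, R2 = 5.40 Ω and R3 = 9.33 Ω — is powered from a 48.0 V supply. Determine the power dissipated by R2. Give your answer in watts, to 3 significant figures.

In a series string the same current flows through every resistor — find that current, then P = I²R for the one we want.
R_total = 7.83 + 5.40 + 9.33 = 22.56 Ω
I = V / R_total = 48.0 / 22.56 = 2.128 A
P_R2 = I² × R2 = (2.128)² × 5.40 = 24.45 W

24.4 W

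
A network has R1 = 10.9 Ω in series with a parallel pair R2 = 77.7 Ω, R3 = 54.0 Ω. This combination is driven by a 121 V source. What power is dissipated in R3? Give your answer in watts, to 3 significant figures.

151 W

First combine the parallel branches into one equivalent R_p, then R1 + R_p is a series pair.
R_p = (77.7×54.0)/(77.7+54.0) = 31.86 Ω
R_total = 10.9 + 31.86 = 42.76 Ω
I = V / R_total = 121 / 42.76 = 2.830 A
Voltage across the parallel pair: V_p = I × R_p = 2.830 × 31.86 = 90.15 V
With V_p across R3, its power is V_p²/R3.
P_R3 = (90.15)² / 54.0 = 150.5 W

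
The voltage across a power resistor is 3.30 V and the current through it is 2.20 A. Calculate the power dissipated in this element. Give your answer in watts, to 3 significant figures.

V and I are known directly — P = V I, no intermediate step needed.
P = 3.30 V × 2.200 A = 7.260 W

7.26 W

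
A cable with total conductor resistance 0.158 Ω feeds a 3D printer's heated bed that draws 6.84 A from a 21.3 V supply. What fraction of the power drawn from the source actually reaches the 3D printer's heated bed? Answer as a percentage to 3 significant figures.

The cable carries the full 6.84 A.
P_line = I² R_line = (6.840)² × 0.158 = 7.392 W
P_source = V I = 21.3 × 6.840 = 145.7 W; P_load = 138.3 W
η = P_load / P_source = 138.3 / 145.7 = 0.9493

94.9 %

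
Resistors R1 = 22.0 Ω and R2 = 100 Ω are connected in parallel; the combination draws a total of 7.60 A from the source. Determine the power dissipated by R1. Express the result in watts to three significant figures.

854 W

Only the total current is stated, so first find the parallel equivalent to get the voltage across the combination.
1/R_eq = 1/22.0 + 1/100 ⇒ R_eq = 18.03 Ω
V = I_total × R_eq = 7.600 × 18.03 = 137.0 V
P_R1 = V² / R1 = (137.0)² / 22.0 = 853.7 W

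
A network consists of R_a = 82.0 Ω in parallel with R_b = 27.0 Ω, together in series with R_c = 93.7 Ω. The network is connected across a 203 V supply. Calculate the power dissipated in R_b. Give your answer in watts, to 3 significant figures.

Collapse the R_a‖R_b pair into one equivalent R_p; then R_p and R_c form a series string.
R_p = (82.0×27.0)/(82.0+27.0) = 20.31 Ω
R_total = R_p + 93.7 = 20.31 + 93.7 = 114.0 Ω
I = V / R_total = 203 / 114.0 = 1.781 A
Voltage across the parallel pair: V_p = I × R_p = 1.781 × 20.31 = 36.17 V
R_b sits across V_p; its power is V_p²/R.
P_R_b = (36.17)² / 27.0 = 48.44 W

48.4 W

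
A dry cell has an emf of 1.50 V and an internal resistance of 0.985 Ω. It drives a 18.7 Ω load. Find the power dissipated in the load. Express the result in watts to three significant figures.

Load and internal resistance form a series loop — compute the loop current, then the load power via I²R.
I = ε / (r + R) = 1.50 / (0.985 + 18.7) = 0.07620 A
P_load = I² R = (0.07620)² × 18.7 = 0.1086 W

0.109 W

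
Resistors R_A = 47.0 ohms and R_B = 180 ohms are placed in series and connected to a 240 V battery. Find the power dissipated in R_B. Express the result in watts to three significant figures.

201 W

Since the resistors are in series they all carry the loop current I = V/R_total; the power in any one is I²R.
R_total = 47.0 + 180 = 227.0 Ω
I = V / R_total = 240 / 227.0 = 1.057 A
P_R_B = I² × R_B = (1.057)² × 180 = 201.2 W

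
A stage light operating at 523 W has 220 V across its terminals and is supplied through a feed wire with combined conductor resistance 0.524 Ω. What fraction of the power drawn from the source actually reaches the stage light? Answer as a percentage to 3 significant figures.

I = P / V = 523 / 220 = 2.377 A through the feed wire.
P_line = I² R_line = (2.377)² × 0.524 = 2.961 W
P_source = P_load + P_line = 523.0 + 2.961 = 526.0 W
η = P_load / P_source = 523.0 / 526.0 = 0.9944

99.4 %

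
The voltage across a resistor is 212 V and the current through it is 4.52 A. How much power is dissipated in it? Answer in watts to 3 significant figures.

With V and I both given, power follows immediately from P = V I.
P = 212 V × 4.520 A = 958.2 W

958 W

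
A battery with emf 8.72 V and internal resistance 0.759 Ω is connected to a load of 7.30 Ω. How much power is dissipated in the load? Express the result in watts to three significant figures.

Load and internal resistance form a series loop — compute the loop current, then the load power via I²R.
I = ε / (r + R) = 8.72 / (0.759 + 7.30) = 1.082 A
P_load = I² R = (1.082)² × 7.30 = 8.547 W

8.55 W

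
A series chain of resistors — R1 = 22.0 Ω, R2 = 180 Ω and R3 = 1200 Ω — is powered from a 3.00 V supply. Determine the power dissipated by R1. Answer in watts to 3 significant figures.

0.000101 W

Every series element carries the same I. Get I from the total resistance, then P = I² × R1.
R_total = 22.0 + 180 + 1200 = 1402 Ω
I = V / R_total = 3.00 / 1402 = 0.002140 A
P_R1 = I² × R1 = (0.002140)² × 22.0 = 0.0001007 W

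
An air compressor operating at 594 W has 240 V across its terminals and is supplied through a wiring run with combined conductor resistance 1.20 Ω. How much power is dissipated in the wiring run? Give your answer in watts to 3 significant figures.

7.35 W

Line loss is just I²R for the cable — we know both I and R_line directly.
I = P / V = 594 / 240 = 2.475 A through the wiring run.
P_line = I² R_line = (2.475)² × 1.20 = 7.351 W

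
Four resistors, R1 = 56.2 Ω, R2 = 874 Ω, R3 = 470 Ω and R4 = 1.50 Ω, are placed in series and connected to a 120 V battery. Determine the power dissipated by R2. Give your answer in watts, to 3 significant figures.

Since the resistors are in series they all carry the loop current I = V/R_total; the power in any one is I²R.
R_total = 56.2 + 874 + 470 + 1.50 = 1402 Ω
I = V / R_total = 120 / 1402 = 0.08561 A
P_R2 = I² × R2 = (0.08561)² × 874 = 6.406 W

6.41 W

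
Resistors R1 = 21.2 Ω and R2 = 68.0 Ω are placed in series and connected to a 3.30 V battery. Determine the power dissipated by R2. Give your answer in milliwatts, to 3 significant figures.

93.1 mW

Series elements share the same current, so find I first, then use P = I²R.
R_total = 21.2 + 68.0 = 89.20 Ω
I = V / R_total = 3.30 / 89.20 = 0.03700 A
P_R2 = I² × R2 = (0.03700)² × 68.0 = 0.09307 W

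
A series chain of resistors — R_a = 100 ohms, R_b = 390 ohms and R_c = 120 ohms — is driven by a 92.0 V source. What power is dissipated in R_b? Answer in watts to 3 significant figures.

Every series element carries the same I. Get I from the total resistance, then P = I² × R_b.
R_total = 100 + 390 + 120 = 610.0 Ω
I = V / R_total = 92.0 / 610.0 = 0.1508 A
P_R_b = I² × R_b = (0.1508)² × 390 = 8.871 W

8.87 W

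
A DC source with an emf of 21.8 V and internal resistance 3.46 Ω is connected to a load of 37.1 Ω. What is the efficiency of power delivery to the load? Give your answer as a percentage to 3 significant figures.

η = P_load/(P_load+P_int) = I²R/(I²R+I²r) = R/(R+r) — the I² cancels for series elements.
η = R / (R + r) = 37.1 / (37.1 + 3.46) = 0.9147

91.5 %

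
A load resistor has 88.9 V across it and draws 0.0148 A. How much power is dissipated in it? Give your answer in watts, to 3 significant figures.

1.32 W

With V and I both given, power follows immediately from P = V I.
P = 88.9 V × 0.01480 A = 1.316 W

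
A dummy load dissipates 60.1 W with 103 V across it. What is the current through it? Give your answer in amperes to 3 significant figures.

The two known quantities fix the third via I = P / V.
I = 60.1 / 103 = 0.5835 A

0.583 A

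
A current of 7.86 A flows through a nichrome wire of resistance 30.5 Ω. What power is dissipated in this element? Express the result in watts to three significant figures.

Current and resistance are given, so P = I²R is the direct form.
P = (7.860 A)² × 30.5 Ω = 1884 W

1880 W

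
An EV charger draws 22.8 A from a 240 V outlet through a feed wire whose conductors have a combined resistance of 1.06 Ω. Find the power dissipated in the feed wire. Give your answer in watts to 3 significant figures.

551 W

The feed wire and load are in series, so the same current flows in both; the loss is I²R_line.
The feed wire carries the full 22.8 A.
P_line = I² R_line = (22.80)² × 1.06 = 551.0 W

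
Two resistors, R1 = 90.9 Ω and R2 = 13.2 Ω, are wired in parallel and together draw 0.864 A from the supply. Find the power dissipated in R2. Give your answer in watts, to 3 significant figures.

Only the total current is stated, so first find the parallel equivalent to get the voltage across the combination.
1/R_eq = 1/90.9 + 1/13.2 ⇒ R_eq = 11.53 Ω
V = I_total × R_eq = 0.8640 × 11.53 = 9.959 V
P_R2 = V² / R2 = (9.959)² / 13.2 = 7.513 W

7.51 W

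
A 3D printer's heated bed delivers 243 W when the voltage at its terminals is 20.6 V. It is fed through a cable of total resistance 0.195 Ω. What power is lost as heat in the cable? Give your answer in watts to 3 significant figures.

27.1 W

Only the current and the line resistance are needed for the I²R loss.
I = P / V = 243 / 20.6 = 11.80 A through the cable.
P_line = I² R_line = (11.80)² × 0.195 = 27.13 W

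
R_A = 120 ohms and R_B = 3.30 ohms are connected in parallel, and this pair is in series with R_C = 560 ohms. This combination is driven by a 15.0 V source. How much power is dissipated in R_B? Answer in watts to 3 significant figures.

Collapse the R_A‖R_B pair into one equivalent R_p; then R_p and R_C form a series string.
R_p = (120×3.30)/(120+3.30) = 3.212 Ω
R_total = R_p + 560 = 3.212 + 560 = 563.2 Ω
I = V / R_total = 15.0 / 563.2 = 0.02663 A
Voltage across the parallel pair: V_p = I × R_p = 0.02663 × 3.212 = 0.08554 V
R_B has V_p across it, so P = V_p²/R_B.
P_R_B = (0.08554)² / 3.30 = 0.002217 W

0.00222 W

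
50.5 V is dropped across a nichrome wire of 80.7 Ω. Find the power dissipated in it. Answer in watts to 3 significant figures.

V and R are stated; P = V²/R avoids computing the current.
P = (50.5 V)² / 80.7 Ω = 31.60 W

31.6 W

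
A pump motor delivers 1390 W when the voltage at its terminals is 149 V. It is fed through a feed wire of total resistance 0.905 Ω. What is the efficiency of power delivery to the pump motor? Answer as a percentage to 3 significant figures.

I = P / V = 1390 / 149 = 9.329 A through the feed wire.
P_line = I² R_line = (9.329)² × 0.905 = 78.76 W
P_source = P_load + P_line = 1390 + 78.76 = 1469 W
η = P_load / P_source = 1390 / 1469 = 0.9464

94.6 %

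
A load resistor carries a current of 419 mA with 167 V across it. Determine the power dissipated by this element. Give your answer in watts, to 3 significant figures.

70.0 W

V and I are known directly — P = V I, no intermediate step needed.
P = 167 V × 0.4190 A = 69.97 W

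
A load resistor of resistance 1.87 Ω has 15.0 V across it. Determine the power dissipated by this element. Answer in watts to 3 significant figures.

120 W

With V across and R both known, P = V²/R gives the dissipation directly.
P = (15.0 V)² / 1.87 Ω = 120.3 W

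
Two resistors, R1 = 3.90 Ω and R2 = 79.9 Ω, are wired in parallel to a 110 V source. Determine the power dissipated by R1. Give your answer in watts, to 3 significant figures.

The supply voltage appears across each parallel branch — just use P = V²/R1.
P_R1 = V² / R1 = (110)² / 3.90 Ω = 3103 W

3100 W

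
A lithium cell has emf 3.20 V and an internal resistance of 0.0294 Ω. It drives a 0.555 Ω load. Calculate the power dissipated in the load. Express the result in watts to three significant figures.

The internal resistance and the load are in series, so the same I flows through both; get I from ε/(r+R), then I²R for the load.
I = ε / (r + R) = 3.20 / (0.0294 + 0.555) = 5.476 A
P_load = I² R = (5.476)² × 0.555 = 16.64 W

16.6 W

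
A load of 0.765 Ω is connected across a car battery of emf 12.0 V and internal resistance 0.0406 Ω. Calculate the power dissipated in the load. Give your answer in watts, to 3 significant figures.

170 W

Find the circuit current first, then P = I²R for the load (series elements share I).
I = ε / (r + R) = 12.0 / (0.0406 + 0.765) = 14.90 A
P_load = I² R = (14.90)² × 0.765 = 169.7 W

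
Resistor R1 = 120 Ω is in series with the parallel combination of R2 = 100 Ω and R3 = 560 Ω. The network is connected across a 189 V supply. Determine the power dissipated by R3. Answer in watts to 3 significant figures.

Replace R2 and R3 with their parallel equivalent so the circuit becomes R1 in series with R_p.
R_p = (100×560)/(100+560) = 84.85 Ω
R_total = 120 + 84.85 = 204.8 Ω
I = V / R_total = 189 / 204.8 = 0.9226 A
Voltage across the parallel pair: V_p = I × R_p = 0.9226 × 84.85 = 78.28 V
With V_p across R3, its power is V_p²/R3.
P_R3 = (78.28)² / 560 = 10.94 W

10.9 W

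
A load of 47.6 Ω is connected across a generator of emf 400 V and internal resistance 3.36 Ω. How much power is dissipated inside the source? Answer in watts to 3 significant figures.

The source's internal resistance is just another series element carrying I; its dissipation is I²r.
I = ε / (r + R) = 400 / (3.36 + 47.6) = 7.849 A
P_int = I² r = (7.849)² × 3.36 = 207.0 W

207 W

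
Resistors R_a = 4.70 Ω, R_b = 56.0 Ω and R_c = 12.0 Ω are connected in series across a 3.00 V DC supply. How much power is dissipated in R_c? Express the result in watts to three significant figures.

Series elements share the same current, so find I first, then use P = I²R.
R_total = 4.70 + 56.0 + 12.0 = 72.70 Ω
I = V / R_total = 3.00 / 72.70 = 0.04127 A
P_R_c = I² × R_c = (0.04127)² × 12.0 = 0.02043 W

0.0204 W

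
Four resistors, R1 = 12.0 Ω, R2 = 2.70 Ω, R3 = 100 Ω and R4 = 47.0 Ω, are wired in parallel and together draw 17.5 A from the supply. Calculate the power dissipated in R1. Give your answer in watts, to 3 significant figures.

We need the common branch voltage; get it from I_total × R_eq, then P = V²/R for the branch.
1/R_eq = 1/12.0 + 1/2.70 + 1/100 + 1/47.0 ⇒ R_eq = 2.062 Ω
V = I_total × R_eq = 17.50 × 2.062 = 36.08 V
P_R1 = V² / R1 = (36.08)² / 12.0 = 108.5 W

109 W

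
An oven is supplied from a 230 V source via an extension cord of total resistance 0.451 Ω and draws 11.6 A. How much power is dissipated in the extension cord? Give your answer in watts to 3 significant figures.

The extension cord is a series resistance carrying the load current; its dissipation is I²R_line.
The extension cord carries the full 11.6 A.
P_line = I² R_line = (11.60)² × 0.451 = 60.69 W

60.7 W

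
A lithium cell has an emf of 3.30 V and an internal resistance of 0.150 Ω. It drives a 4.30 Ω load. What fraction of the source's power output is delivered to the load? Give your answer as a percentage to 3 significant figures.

96.6 %

Both r and R carry the same current, so the power split is just the resistance split: η = R/(R+r).
η = R / (R + r) = 4.30 / (4.30 + 0.150) = 0.9663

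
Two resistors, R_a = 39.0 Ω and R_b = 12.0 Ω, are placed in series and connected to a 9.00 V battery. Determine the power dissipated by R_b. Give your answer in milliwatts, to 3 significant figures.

The current is common to all series resistors; compute it, then apply P = I²R for the target.
R_total = 39.0 + 12.0 = 51.00 Ω
I = V / R_total = 9.00 / 51.00 = 0.1765 A
P_R_b = I² × R_b = (0.1765)² × 12.0 = 0.3737 W

374 mW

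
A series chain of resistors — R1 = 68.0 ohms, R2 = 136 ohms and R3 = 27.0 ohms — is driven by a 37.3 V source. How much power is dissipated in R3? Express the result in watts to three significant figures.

Since the resistors are in series they all carry the loop current I = V/R_total; the power in any one is I²R.
R_total = 68.0 + 136 + 27.0 = 231.0 Ω
I = V / R_total = 37.3 / 231.0 = 0.1615 A
P_R3 = I² × R3 = (0.1615)² × 27.0 = 0.7040 W

0.704 W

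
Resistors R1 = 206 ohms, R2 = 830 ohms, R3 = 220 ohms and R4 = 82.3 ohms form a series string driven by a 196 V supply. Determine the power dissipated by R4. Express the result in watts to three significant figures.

1.77 W

Since the resistors are in series they all carry the loop current I = V/R_total; the power in any one is I²R.
R_total = 206 + 830 + 220 + 82.3 = 1338 Ω
I = V / R_total = 196 / 1338 = 0.1465 A
P_R4 = I² × R4 = (0.1465)² × 82.3 = 1.765 W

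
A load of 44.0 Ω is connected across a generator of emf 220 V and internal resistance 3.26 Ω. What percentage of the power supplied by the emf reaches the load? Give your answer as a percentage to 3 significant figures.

93.1 %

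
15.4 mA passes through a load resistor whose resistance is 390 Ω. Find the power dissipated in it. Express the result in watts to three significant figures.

Current and resistance are given, so P = I²R is the direct form.
P = (0.01540 A)² × 390 Ω = 0.09249 W

0.0925 W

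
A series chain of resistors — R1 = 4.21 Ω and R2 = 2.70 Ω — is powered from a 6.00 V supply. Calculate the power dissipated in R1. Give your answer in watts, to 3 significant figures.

3.17 W

Since the resistors are in series they all carry the loop current I = V/R_total; the power in any one is I²R.
R_total = 4.21 + 2.70 = 6.910 Ω
I = V / R_total = 6.00 / 6.910 = 0.8683 A
P_R1 = I² × R1 = (0.8683)² × 4.21 = 3.174 W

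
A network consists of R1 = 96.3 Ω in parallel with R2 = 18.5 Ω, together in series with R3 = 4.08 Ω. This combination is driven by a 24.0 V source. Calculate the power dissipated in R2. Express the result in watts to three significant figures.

Reduce the parallel combination to a single R_p; the circuit then becomes R_p in series with the remaining resistor.
R_p = (96.3×18.5)/(96.3+18.5) = 15.52 Ω
R_total = R_p + 4.08 = 15.52 + 4.08 = 19.60 Ω
I = V / R_total = 24.0 / 19.60 = 1.225 A
Voltage across the parallel pair: V_p = I × R_p = 1.225 × 15.52 = 19.00 V
Use P = V²/R for R2 with V = V_p.
P_R2 = (19.00)² / 18.5 = 19.52 W

19.5 W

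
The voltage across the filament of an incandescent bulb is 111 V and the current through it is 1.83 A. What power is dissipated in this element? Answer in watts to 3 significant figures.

203 W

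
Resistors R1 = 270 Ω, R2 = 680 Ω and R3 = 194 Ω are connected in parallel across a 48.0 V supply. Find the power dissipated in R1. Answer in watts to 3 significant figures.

8.53 W

The supply voltage appears across each parallel branch — just use P = V²/R1.
P_R1 = V² / R1 = (48.0)² / 270 Ω = 8.533 W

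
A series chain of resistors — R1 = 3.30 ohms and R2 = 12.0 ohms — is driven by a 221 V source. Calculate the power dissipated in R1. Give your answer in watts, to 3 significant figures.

Every series element carries the same I. Get I from the total resistance, then P = I² × R1.
R_total = 3.30 + 12.0 = 15.30 Ω
I = V / R_total = 221 / 15.30 = 14.44 A
P_R1 = I² × R1 = (14.44)² × 3.30 = 688.5 W

689 W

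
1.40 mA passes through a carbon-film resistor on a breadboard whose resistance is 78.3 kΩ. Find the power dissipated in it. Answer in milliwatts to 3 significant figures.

With I and R stated, P = I²R applies in one step.
P = (0.001400 A)² × 78300 Ω = 0.1535 W

153 mW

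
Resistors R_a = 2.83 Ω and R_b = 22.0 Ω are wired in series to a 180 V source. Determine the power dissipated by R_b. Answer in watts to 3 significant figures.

The current is common to all series resistors; compute it, then apply P = I²R for the target.
R_total = 2.83 + 22.0 = 24.83 Ω
I = V / R_total = 180 / 24.83 = 7.249 A
P_R_b = I² × R_b = (7.249)² × 22.0 = 1156 W

1160 W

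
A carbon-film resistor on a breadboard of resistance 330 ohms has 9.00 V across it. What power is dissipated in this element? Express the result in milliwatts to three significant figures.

Voltage and resistance are given, so P = V²/R is the one-step route.
P = (9.00 V)² / 330 Ω = 0.2455 W

245 mW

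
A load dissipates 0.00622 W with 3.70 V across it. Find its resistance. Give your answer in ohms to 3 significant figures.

Inverting the appropriate power form: R = V² / P.
R = (3.70)² / 0.00622 = 2201 Ω

2200 Ω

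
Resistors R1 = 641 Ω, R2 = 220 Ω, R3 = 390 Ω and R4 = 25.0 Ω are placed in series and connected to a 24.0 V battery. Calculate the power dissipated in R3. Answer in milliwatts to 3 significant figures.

138 mW

Series elements share the same current, so find I first, then use P = I²R.
R_total = 641 + 220 + 390 + 25.0 = 1276 Ω
I = V / R_total = 24.0 / 1276 = 0.01881 A
P_R3 = I² × R3 = (0.01881)² × 390 = 0.1380 W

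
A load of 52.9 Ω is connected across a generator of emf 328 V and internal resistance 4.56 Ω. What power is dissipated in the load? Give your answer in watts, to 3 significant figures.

1720 W

With r and R in series, I = ε/(r+R); the load dissipates I²R.
I = ε / (r + R) = 328 / (4.56 + 52.9) = 5.708 A
P_load = I² R = (5.708)² × 52.9 = 1724 W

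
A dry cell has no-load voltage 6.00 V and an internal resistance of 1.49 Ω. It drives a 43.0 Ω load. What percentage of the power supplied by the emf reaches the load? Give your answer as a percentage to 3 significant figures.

η = P_load/(P_load+P_int) = I²R/(I²R+I²r) = R/(R+r) — the I² cancels for series elements.
η = R / (R + r) = 43.0 / (43.0 + 1.49) = 0.9665

96.7 %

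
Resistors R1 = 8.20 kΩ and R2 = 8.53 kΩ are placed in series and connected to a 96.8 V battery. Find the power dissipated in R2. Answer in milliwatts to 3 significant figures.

286 mW

Series elements share the same current, so find I first, then use P = I²R.
R_total = (8.20 + 8.53) kΩ = 16730 Ω
I = V / R_total = 96.8 / 16730 = 0.005786 A
P_R2 = I² × R2 = (0.005786)² × 8530 = 0.2856 W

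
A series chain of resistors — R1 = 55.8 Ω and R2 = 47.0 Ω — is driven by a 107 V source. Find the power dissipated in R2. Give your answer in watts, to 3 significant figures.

50.9 W

Since the resistors are in series they all carry the loop current I = V/R_total; the power in any one is I²R.
R_total = 55.8 + 47.0 = 102.8 Ω
I = V / R_total = 107 / 102.8 = 1.041 A
P_R2 = I² × R2 = (1.041)² × 47.0 = 50.92 W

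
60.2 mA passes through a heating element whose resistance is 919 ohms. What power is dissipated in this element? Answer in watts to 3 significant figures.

With I and R stated, P = I²R applies in one step.
P = (0.06020 A)² × 919 Ω = 3.330 W

3.33 W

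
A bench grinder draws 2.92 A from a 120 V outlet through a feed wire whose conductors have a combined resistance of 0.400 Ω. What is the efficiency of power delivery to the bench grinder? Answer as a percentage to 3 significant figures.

99.0 %

The feed wire carries the full 2.92 A.
P_line = I² R_line = (2.920)² × 0.400 = 3.411 W
P_source = V I = 120 × 2.920 = 350.4 W; P_load = 347.0 W
η = P_load / P_source = 347.0 / 350.4 = 0.9903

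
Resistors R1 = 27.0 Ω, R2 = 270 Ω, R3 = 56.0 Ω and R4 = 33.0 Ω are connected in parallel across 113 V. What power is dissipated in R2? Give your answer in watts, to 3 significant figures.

47.3 W

Each parallel branch sees the full supply voltage, so P = V²/R applies directly to the target branch.
P_R2 = V² / R2 = (113)² / 270 Ω = 47.29 W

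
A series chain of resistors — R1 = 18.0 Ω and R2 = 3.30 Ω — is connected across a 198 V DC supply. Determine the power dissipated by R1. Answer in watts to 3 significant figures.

1560 W

Every series element carries the same I. Get I from the total resistance, then P = I² × R1.
R_total = 18.0 + 3.30 = 21.30 Ω
I = V / R_total = 198 / 21.30 = 9.296 A
P_R1 = I² × R1 = (9.296)² × 18.0 = 1555 W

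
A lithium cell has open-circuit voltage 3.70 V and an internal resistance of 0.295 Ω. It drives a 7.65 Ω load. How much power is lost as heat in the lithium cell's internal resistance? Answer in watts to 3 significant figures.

The source's internal resistance is just another series element carrying I; its dissipation is I²r.
I = ε / (r + R) = 3.70 / (0.295 + 7.65) = 0.4657 A
P_int = I² r = (0.4657)² × 0.295 = 0.06398 W

0.0640 W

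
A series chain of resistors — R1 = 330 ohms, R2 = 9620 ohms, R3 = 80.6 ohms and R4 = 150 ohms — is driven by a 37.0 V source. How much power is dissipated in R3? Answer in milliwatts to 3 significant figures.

Series elements share the same current, so find I first, then use P = I²R.
R_total = 330 + 9620 + 80.6 + 150 = 10180 Ω
I = V / R_total = 37.0 / 10180 = 0.003634 A
P_R3 = I² × R3 = (0.003634)² × 80.6 = 0.001065 W

1.06 mW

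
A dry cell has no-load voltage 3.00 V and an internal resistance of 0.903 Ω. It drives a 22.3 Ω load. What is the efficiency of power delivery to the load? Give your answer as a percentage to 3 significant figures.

η = P_load/(P_load+P_int) = I²R/(I²R+I²r) = R/(R+r) — the I² cancels for series elements.
η = R / (R + r) = 22.3 / (22.3 + 0.903) = 0.9611

96.1 %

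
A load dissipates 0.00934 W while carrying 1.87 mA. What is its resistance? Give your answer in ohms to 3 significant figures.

From P = V I = I²R = V²/R, with the two given quantities we get R = P / I².
R = 0.00934 / (0.001870)² = 2671 Ω

2670 Ω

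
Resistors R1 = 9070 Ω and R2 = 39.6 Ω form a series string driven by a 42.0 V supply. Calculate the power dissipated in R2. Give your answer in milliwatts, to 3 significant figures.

In a series string the same current flows through every resistor — find that current, then P = I²R for the one we want.
R_total = 9070 + 39.6 = 9110 Ω
I = V / R_total = 42.0 / 9110 = 0.004611 A
P_R2 = I² × R2 = (0.004611)² × 39.6 = 0.0008418 W

0.842 mW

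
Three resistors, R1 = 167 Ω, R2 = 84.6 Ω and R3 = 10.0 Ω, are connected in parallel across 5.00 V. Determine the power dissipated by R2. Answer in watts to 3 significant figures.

0.296 W

Each parallel branch sees the full supply voltage, so P = V²/R applies directly to the target branch.
P_R2 = V² / R2 = (5.00)² / 84.6 Ω = 0.2955 W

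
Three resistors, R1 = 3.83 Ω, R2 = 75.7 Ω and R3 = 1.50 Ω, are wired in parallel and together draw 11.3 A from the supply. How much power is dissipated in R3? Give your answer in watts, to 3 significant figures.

The branches share the same voltage, but only the total current is given — find V from the equivalent resistance first.
1/R_eq = 1/3.83 + 1/75.7 + 1/1.50 ⇒ R_eq = 1.063 Ω
V = I_total × R_eq = 11.30 × 1.063 = 12.01 V
P_R3 = V² / R3 = (12.01)² / 1.50 = 96.14 W

96.1 W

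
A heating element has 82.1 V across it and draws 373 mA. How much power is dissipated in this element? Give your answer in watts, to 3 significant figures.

With V and I both given, power follows immediately from P = V I.
P = 82.1 V × 0.3730 A = 30.62 W

30.6 W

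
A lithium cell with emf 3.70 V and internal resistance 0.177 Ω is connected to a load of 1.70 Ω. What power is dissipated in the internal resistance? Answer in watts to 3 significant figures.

0.688 W

r is in series with the load, so it carries the full circuit current — the loss in it is I²r.
I = ε / (r + R) = 3.70 / (0.177 + 1.70) = 1.971 A
P_int = I² r = (1.971)² × 0.177 = 0.6878 W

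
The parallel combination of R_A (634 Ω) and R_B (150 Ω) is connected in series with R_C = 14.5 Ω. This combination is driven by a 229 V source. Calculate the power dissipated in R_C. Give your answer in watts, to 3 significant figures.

First find R_p for the parallel pair, then treat R_p + R_C as a series loop.
R_p = (634×150)/(634+150) = 121.3 Ω
R_total = R_p + 14.5 = 121.3 + 14.5 = 135.8 Ω
I = V / R_total = 229 / 135.8 = 1.686 A
All the supply current flows through R_C; use P = I²R_C.
P_R_C = (1.686)² × 14.5 = 41.23 W

41.2 W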